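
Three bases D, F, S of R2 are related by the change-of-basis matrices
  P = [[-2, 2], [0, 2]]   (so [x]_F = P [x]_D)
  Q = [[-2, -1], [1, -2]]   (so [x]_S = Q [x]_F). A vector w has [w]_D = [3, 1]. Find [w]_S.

[6, -8]

Apply P to get F-coordinates [-4, 2], then Q to get S-coordinates.
The result is [w]_S = [6, -8].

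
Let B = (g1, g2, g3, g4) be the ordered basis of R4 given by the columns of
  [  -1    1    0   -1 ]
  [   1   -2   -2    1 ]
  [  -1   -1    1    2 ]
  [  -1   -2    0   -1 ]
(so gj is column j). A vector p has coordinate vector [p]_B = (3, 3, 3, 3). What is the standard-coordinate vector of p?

(-3, -6, 3, -12)

The coordinates say p = 3g1 + 3g2 + 3g3 + 3g4; adding the scaled basis vectors gives (-3, -6, 3, -12).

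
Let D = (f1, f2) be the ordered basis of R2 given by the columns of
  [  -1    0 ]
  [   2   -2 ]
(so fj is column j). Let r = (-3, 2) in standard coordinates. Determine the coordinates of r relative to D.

Write r = c_1 f1 + c_2 f2 and solve for the c_i.
System: -c_1 + 0c_2 = -3, 2c_1 - 2c_2 = 2; solving gives c_1 = 3, c_2 = 2.
Check: 3f1 + 2f2 = (-3, 2).

(3, 2)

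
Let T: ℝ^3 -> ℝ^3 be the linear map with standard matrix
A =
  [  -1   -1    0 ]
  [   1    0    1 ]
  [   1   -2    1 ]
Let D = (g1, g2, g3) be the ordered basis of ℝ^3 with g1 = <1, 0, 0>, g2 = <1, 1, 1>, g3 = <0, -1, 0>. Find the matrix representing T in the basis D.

The j-th column of [T]_D is [T(gj)]_D.
T(g1) = A g1 = <-1, 1, 1> = -2g1 + g2 + 0·g3, so column 1 is <-2, 1, 0>.
Repeating for g2, g3 and assembling the columns gives [[-2, -2, -1], [1, 0, 2], [0, -2, 2]].

[[-2, -2, -1], [1, 0, 2], [0, -2, 2]]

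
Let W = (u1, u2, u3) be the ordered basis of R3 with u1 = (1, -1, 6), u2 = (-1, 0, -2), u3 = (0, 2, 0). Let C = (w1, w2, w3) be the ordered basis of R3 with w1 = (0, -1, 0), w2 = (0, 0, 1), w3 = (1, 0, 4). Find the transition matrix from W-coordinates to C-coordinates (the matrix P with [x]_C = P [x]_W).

Column j of P is [uj]_C, since P maps W-coordinates to C-coordinates.
Expressing u1 in C: u1 = w1 + 2w2 + w3, so column 1 of P is (1, 2, 1).
Doing the same for each uj gives P = [[1, 0, -2], [2, 2, 0], [1, -1, 0]].

[[1, 0, -2], [2, 2, 0], [1, -1, 0]]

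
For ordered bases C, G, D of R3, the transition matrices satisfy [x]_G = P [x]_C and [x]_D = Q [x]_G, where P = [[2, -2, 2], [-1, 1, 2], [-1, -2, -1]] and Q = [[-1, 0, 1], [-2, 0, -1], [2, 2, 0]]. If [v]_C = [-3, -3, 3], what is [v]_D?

Composing the changes, [v]_D = Q P [v]_C.
Q P = [[-3, 0, -3], [-3, 6, -3], [2, -2, 8]]; applying this to [-3, -3, 3] gives [0, -18, 24].

[0, -18, 24]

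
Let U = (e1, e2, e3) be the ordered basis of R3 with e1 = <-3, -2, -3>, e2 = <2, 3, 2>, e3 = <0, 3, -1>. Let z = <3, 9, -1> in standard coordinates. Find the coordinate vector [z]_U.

Write z = c_1 e1 + ... + c_3 e3 and solve for the c_i.
Solving this 3x3 system gives c = (-3, -3, 4).
Check: -3e1 - 3e2 + 4e3 = <3, 9, -1>.

<-3, -3, 4>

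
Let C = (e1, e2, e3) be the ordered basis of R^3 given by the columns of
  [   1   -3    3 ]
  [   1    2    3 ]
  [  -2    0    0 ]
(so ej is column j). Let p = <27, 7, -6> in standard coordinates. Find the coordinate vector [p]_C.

Write p = c_1 e1 + ... + c_3 e3 and solve for the c_i.
Gaussian elimination on [M | p] yields c = (3, -4, 4).
Check: 3e1 - 4e2 + 4e3 = <27, 7, -6>.

<3, -4, 4>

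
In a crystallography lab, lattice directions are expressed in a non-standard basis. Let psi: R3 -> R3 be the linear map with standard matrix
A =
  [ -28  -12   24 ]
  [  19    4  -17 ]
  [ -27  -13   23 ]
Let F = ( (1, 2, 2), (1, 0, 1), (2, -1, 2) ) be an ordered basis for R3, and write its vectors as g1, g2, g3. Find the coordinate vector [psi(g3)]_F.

(1, -1, 2)

Column 3 of [psi]_F is the F-coordinate vector of psi(g3).
In standard coordinates psi(g3) = A g3 = (4, 0, 5).
Converting to F: (4, 0, 5) = g1 - g2 + 2g3, so the coordinate vector is (1, -1, 2).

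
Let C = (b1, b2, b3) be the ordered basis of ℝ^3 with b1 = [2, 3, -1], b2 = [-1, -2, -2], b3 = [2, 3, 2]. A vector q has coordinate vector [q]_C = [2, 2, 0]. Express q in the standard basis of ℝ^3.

[2, 2, -6]

q = M [q]_C, where M has columns b1, ..., b3.
Carrying out the matrix-vector product, q = [2, 2, -6].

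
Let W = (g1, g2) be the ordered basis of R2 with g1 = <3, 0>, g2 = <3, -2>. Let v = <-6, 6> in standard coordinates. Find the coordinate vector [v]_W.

<1, -3>

We seek scalars with c_1 g1 + c_2 g2 = v; equivalently solve M c = v where the columns of M are g1, g2.
System: 3c_1 + 3c_2 = -6, 0c_1 - 2c_2 = 6; solving gives c_1 = 1, c_2 = -3.
Check: g1 - 3g2 = <-6, 6>.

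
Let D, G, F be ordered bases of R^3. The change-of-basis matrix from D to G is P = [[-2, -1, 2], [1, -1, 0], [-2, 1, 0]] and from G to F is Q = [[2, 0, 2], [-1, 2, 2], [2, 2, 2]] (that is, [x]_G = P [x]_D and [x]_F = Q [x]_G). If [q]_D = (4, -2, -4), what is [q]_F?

(-48, 6, -36)

Composing the changes, [q]_F = Q P [q]_D.
Q P = [[-8, 0, 4], [0, 1, -2], [-6, -2, 4]]; applying this to (4, -2, -4) gives (-48, 6, -36).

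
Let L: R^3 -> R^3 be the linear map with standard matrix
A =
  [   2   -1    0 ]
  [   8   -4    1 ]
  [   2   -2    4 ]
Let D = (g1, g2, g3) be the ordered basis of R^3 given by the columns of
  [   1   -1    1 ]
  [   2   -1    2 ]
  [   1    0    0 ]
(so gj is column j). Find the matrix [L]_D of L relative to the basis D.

[[2, 0, -2], [1, -2, 0], [-1, -3, 2]]

With P the matrix whose columns are g1, ..., g3, [L]_D = P^(-1) A P.
Column by column: L(g1) = A g1 = [0, 1, 2]; its D-coordinates [2, 1, -1] give column 1.
Continuing for each basis vector yields [L]_D = [[2, 0, -2], [1, -2, 0], [-1, -3, 2]].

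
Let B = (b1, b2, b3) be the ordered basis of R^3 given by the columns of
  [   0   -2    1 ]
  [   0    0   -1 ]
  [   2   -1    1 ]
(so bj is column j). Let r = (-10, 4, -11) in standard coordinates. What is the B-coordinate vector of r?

(-2, 3, -4)

[r]_B is the unique c with M c = r, where M has columns b1, ..., b3.
Row-reducing the augmented matrix [M | r] gives c = (-2, 3, -4).
Check: -2b1 + 3b2 - 4b3 = (-10, 4, -11).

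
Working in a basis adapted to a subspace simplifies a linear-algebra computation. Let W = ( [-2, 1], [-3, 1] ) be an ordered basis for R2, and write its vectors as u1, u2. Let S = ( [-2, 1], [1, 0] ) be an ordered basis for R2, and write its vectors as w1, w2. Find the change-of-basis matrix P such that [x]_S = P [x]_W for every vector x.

Let M have columns uj and N have columns wj. Then for every x, N [x]_S = x = M [x]_W, so P = N^(-1) M.
Since det N = -1, N^(-1) has integer entries; multiplying gives P = [[1, 1], [0, -1]].

[[1, 1], [0, -1]]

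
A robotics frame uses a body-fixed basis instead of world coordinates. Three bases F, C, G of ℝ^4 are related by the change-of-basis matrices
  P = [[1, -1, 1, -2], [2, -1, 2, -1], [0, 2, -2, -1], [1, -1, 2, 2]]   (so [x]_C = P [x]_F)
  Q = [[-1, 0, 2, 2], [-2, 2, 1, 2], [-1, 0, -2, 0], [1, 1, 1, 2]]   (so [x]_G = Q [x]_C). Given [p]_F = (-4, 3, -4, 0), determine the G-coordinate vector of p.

(9, -32, -17, -46)

Apply P to get C-coordinates (-11, -19, 14, -15), then Q to get G-coordinates.
The result is [p]_G = (9, -32, -17, -46).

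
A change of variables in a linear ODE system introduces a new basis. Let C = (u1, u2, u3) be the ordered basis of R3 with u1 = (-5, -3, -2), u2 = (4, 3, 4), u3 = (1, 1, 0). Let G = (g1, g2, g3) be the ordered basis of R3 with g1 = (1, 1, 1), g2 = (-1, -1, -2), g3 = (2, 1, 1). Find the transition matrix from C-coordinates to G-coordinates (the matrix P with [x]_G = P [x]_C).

Let M have columns uj and N have columns gj. Then for every x, N [x]_G = x = M [x]_C, so P = N^(-1) M.
Since det N = -1, N^(-1) has integer entries; multiplying gives P = [[-2, 1, 2], [-1, -1, 1], [-2, 1, 0]].

[[-2, 1, 2], [-1, -1, 1], [-2, 1, 0]]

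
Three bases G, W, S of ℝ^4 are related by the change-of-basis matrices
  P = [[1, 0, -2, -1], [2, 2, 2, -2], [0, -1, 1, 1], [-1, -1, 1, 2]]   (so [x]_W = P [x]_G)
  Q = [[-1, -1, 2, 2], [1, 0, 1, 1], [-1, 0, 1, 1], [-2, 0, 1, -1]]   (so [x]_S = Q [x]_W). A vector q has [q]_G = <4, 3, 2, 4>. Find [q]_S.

<6, 2, 10, 8>

Apply P to get W-coordinates <-4, 10, 3, 3>, then Q to get S-coordinates.
The result is [q]_S = <6, 2, 10, 8>.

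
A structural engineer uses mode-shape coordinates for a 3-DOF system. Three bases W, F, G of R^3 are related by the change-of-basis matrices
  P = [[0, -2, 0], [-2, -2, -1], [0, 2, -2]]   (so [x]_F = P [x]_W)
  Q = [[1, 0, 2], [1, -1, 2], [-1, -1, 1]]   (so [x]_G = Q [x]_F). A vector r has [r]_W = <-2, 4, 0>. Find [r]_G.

Composing the changes, [r]_G = Q P [r]_W.
Q P = [[0, 2, -4], [2, 4, -3], [2, 6, -1]]; applying this to <-2, 4, 0> gives <8, 12, 20>.

<8, 12, 20>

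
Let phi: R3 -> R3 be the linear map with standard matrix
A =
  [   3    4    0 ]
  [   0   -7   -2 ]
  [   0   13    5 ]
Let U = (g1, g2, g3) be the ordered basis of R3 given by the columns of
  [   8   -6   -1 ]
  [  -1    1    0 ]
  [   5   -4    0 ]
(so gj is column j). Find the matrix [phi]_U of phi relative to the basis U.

[[0, -3, 0], [-3, -2, 0], [-2, 2, 3]]

With P the matrix whose columns are g1, ..., g3, [phi]_U = P^(-1) A P.
Column by column: phi(g1) = A g1 = <20, -3, 12>; its U-coordinates <0, -3, -2> give column 1.
Continuing for each basis vector yields [phi]_U = [[0, -3, 0], [-3, -2, 0], [-2, 2, 3]].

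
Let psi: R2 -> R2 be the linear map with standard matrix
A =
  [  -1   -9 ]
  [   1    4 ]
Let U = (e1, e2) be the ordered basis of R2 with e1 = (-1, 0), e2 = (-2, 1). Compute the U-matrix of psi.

With P the matrix whose columns are e1, e2, [psi]_U = P^(-1) A P.
Column by column: psi(e1) = A e1 = (1, -1); its U-coordinates (1, -1) give column 1.
Continuing for each basis vector yields [psi]_U = [[1, 3], [-1, 2]].

[[1, 3], [-1, 2]]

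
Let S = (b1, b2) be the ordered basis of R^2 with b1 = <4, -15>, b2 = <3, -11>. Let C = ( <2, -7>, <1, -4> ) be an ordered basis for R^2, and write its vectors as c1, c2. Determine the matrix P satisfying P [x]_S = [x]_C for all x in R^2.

Let M have columns bj and N have columns cj. Then for every x, N [x]_C = x = M [x]_S, so P = N^(-1) M.
Since det N = -1, N^(-1) has integer entries; multiplying gives P = [[1, 1], [2, 1]].

[[1, 1], [2, 1]]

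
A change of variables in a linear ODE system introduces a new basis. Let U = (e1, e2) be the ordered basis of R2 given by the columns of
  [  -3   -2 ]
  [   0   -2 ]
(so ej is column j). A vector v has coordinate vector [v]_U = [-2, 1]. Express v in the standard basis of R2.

v = M [v]_U, where M has columns e1, e2.
Carrying out the matrix-vector product, v = [4, -2].

[4, -2]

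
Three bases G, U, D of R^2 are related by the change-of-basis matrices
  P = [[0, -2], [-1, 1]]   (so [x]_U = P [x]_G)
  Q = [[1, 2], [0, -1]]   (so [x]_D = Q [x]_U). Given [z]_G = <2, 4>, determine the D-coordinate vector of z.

<-4, -2>

Composing the changes, [z]_D = Q P [z]_G.
Q P = [[-2, 0], [1, -1]]; applying this to <2, 4> gives <-4, -2>.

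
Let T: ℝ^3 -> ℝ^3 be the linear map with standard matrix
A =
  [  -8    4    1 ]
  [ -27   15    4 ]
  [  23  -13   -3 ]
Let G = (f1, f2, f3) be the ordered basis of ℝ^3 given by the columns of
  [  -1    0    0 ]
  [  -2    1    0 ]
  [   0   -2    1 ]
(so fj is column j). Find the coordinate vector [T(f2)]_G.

(-2, 3, -1)

Compute T(f2) = A f2 = (2, 7, -7) in standard coordinates.
Then write this in G-coordinates: solve for y in y_1 f1 + ... + y_3 f3 = (2, 7, -7).
This gives y = (-2, 3, -1), which is column 2 of [T]_G.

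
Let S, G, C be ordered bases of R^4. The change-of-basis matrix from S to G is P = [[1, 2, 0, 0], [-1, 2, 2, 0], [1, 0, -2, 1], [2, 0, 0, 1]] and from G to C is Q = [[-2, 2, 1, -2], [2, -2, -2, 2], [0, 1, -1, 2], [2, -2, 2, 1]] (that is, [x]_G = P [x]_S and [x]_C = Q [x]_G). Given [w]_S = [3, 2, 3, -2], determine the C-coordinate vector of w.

[-13, 18, 20, -6]

Composing the changes, [w]_C = Q P [w]_S.
Q P = [[-7, 0, 2, -1], [6, 0, 0, 0], [2, 2, 4, 1], [8, 0, -8, 3]]; applying this to [3, 2, 3, -2] gives [-13, 18, 20, -6].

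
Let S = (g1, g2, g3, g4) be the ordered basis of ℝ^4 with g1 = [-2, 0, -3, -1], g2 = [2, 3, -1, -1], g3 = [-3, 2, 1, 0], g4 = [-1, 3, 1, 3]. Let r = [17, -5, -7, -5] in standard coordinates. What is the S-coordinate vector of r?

Write r = c_1 g1 + ... + c_4 g4 and solve for the c_i.
Solving this 4x4 system gives c = (0, 2, -4, -1).
Check: 0·g1 + 2g2 - 4g3 - g4 = [17, -5, -7, -5].

[0, 2, -4, -1]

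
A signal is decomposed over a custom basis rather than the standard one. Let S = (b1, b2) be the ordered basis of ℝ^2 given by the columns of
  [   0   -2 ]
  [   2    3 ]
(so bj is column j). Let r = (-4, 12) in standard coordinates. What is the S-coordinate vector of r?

[r]_S is the unique c with M c = r, where M has columns b1, b2.
System: 0c_1 - 2c_2 = -4, 2c_1 + 3c_2 = 12; solving gives c_1 = 3, c_2 = 2.
Check: 3b1 + 2b2 = (-4, 12).

(3, 2)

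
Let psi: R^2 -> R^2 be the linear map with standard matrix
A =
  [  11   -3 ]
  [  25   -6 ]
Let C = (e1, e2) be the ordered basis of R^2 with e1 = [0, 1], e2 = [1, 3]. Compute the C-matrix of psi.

[[3, 1], [-3, 2]]

With P the matrix whose columns are e1, e2, [psi]_C = P^(-1) A P.
Column by column: psi(e1) = A e1 = [-3, -6]; its C-coordinates [3, -3] give column 1.
Continuing for each basis vector yields [psi]_C = [[3, 1], [-3, 2]].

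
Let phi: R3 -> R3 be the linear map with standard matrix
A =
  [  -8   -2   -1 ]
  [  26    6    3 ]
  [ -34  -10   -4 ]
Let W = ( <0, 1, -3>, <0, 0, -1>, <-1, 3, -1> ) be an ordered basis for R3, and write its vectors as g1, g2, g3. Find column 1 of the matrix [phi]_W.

Column 1 of [phi]_W is the W-coordinate vector of phi(g1).
In standard coordinates phi(g1) = A g1 = <1, -3, 2>.
Converting to W: <1, -3, 2> = 0·g1 - g2 - g3, so the coordinate vector is <0, -1, -1>.

<0, -1, -1>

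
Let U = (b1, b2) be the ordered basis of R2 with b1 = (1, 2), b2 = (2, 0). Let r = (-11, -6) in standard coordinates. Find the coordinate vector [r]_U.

(-3, -4)

Write r = c_1 b1 + c_2 b2 and solve for the c_i.
System: c_1 + 2c_2 = -11, 2c_1 + 0c_2 = -6; solving gives c_1 = -3, c_2 = -4.
Check: -3b1 - 4b2 = (-11, -6).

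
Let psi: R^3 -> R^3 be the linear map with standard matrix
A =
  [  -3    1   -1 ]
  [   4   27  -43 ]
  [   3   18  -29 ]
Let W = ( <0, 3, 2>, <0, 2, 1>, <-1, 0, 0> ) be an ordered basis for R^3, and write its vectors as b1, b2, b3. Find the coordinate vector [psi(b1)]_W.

Column 1 of [psi]_W is the W-coordinate vector of psi(b1).
In standard coordinates psi(b1) = A b1 = <1, -5, -4>.
Converting to W: <1, -5, -4> = -3b1 + 2b2 - b3, so the coordinate vector is <-3, 2, -1>.

<-3, 2, -1>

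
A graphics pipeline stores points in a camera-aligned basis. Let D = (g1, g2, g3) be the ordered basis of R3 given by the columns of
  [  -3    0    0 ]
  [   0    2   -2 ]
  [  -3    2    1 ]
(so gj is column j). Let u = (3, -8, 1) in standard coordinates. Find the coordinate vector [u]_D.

(-1, -2, 2)

[u]_D is the unique c with M c = u, where M has columns g1, ..., g3.
Gaussian elimination on [M | u] yields c = (-1, -2, 2).
Check: -g1 - 2g2 + 2g3 = (3, -8, 1).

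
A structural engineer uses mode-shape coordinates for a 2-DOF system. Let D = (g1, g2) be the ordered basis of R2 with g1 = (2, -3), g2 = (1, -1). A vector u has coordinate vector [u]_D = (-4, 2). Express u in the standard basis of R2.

(-6, 10)

The coordinates say u = -4g1 + 2g2; adding the scaled basis vectors gives (-6, 10).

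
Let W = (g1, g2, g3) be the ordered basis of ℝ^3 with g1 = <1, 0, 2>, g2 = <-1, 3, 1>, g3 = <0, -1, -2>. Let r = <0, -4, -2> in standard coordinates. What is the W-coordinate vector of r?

<-2, -2, -2>

We seek scalars with c_1 g1 + ... + c_3 g3 = r; equivalently solve M c = r where the columns of M are g1, ..., g3.
Gaussian elimination on [M | r] yields c = (-2, -2, -2).
Check: -2g1 - 2g2 - 2g3 = <0, -4, -2>.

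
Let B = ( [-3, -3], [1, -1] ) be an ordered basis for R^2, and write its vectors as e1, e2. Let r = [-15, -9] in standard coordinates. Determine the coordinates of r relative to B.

[r]_B is the unique c with M c = r, where M has columns e1, e2.
System: -3c_1 + c_2 = -15, -3c_1 - c_2 = -9; solving gives c_1 = 4, c_2 = -3.
Check: 4e1 - 3e2 = [-15, -9].

[4, -3]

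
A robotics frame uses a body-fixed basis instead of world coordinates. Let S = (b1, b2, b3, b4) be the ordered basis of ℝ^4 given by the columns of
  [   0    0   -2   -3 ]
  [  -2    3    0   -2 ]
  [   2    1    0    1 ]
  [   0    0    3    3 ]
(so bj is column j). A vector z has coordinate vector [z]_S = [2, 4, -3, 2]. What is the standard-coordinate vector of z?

[0, 4, 10, -3]

z = M [z]_S, where M has columns b1, ..., b4.
Carrying out the matrix-vector product, z = [0, 4, 10, -3].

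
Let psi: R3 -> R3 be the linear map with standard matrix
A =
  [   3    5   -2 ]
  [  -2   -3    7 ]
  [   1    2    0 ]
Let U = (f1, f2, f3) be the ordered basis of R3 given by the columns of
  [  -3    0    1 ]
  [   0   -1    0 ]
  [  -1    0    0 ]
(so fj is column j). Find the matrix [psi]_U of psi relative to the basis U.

The j-th column of [psi]_U is [psi(fj)]_U.
psi(f1) = A f1 = (-7, -1, -3) = 3f1 + f2 + 2f3, so column 1 is (3, 1, 2).
Repeating for f2, f3 and assembling the columns gives [[3, 2, -1], [1, -3, 2], [2, 1, 0]].

[[3, 2, -1], [1, -3, 2], [2, 1, 0]]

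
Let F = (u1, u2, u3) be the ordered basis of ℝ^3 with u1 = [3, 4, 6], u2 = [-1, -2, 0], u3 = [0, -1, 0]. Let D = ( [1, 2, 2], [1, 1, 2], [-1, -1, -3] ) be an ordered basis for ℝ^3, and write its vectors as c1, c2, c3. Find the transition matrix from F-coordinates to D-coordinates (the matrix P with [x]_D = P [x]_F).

Let M have columns uj and N have columns cj. Then for every x, N [x]_D = x = M [x]_F, so P = N^(-1) M.
Since det N = 1, N^(-1) has integer entries; multiplying gives P = [[1, -1, -1], [2, -2, 1], [0, -2, 0]].

[[1, -1, -1], [2, -2, 1], [0, -2, 0]]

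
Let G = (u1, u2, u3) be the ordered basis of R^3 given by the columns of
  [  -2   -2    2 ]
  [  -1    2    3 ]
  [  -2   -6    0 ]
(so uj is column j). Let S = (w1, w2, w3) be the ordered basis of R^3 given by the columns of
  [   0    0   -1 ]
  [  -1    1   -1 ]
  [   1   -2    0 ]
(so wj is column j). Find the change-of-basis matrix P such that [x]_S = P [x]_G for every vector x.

Let M have columns uj and N have columns wj. Then for every x, N [x]_S = x = M [x]_G, so P = N^(-1) M.
Since det N = -1, N^(-1) has integer entries; multiplying gives P = [[0, -2, -2], [1, 2, -1], [2, 2, -2]].

[[0, -2, -2], [1, 2, -1], [2, 2, -2]]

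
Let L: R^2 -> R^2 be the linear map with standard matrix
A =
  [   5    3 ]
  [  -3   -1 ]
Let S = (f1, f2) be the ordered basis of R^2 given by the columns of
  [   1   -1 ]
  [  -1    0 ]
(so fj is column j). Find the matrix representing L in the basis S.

The j-th column of [L]_S is [L(fj)]_S.
L(f1) = A f1 = (2, -2) = 2f1 + 0·f2, so column 1 is (2, 0).
Repeating for f2 and assembling the columns gives [[2, -3], [0, 2]].

[[2, -3], [0, 2]]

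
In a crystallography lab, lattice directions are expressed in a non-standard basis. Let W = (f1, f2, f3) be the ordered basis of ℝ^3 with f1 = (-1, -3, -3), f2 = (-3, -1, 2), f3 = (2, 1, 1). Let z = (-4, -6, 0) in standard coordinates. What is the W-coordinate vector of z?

We seek scalars with c_1 f1 + ... + c_3 f3 = z; equivalently solve M c = z where the columns of M are f1, ..., f3.
Row-reducing the augmented matrix [M | z] gives c = (2, 2, 2).
Check: 2f1 + 2f2 + 2f3 = (-4, -6, 0).

(2, 2, 2)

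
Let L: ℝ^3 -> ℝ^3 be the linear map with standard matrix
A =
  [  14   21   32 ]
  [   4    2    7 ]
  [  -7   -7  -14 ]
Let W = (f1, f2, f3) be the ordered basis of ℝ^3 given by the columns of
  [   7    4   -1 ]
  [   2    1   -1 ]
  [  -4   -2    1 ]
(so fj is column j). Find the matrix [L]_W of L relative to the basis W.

[[1, 0, 1], [1, 3, -3], [-1, -1, -2]]

With P the matrix whose columns are f1, ..., f3, [L]_W = P^(-1) A P.
Column by column: L(f1) = A f1 = [12, 4, -7]; its W-coordinates [1, 1, -1] give column 1.
Continuing for each basis vector yields [L]_W = [[1, 0, 1], [1, 3, -3], [-1, -1, -2]].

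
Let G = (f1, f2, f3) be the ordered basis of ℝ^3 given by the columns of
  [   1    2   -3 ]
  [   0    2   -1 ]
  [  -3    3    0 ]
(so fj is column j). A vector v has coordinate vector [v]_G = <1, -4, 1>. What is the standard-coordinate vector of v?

<-10, -9, -15>

v = M [v]_G, where M has columns f1, ..., f3.
Carrying out the matrix-vector product, v = <-10, -9, -15>.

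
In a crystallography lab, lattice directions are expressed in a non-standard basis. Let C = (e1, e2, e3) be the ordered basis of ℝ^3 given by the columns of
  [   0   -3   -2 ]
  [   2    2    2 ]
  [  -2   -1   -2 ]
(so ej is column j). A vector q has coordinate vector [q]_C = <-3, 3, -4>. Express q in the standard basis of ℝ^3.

q = M [q]_C, where M has columns e1, ..., e3.
Carrying out the matrix-vector product, q = <-1, -8, 11>.

<-1, -8, 11>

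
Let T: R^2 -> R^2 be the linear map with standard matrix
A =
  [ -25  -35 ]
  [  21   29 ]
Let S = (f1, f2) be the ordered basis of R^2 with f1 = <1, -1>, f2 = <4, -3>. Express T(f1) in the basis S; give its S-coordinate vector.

Column 1 of [T]_S is the S-coordinate vector of T(f1).
In standard coordinates T(f1) = A f1 = <10, -8>.
Converting to S: <10, -8> = 2f1 + 2f2, so the coordinate vector is <2, 2>.

<2, 2>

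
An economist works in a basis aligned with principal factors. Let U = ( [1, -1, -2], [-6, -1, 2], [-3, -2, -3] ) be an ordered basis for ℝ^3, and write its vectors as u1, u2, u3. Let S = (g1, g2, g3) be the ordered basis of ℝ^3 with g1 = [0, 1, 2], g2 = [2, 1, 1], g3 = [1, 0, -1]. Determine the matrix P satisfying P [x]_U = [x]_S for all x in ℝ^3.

[[-2, 1, 0], [1, -2, -2], [-1, -2, 1]]

Let M have columns uj and N have columns gj. Then for every x, N [x]_S = x = M [x]_U, so P = N^(-1) M.
Since det N = 1, N^(-1) has integer entries; multiplying gives P = [[-2, 1, 0], [1, -2, -2], [-1, -2, 1]].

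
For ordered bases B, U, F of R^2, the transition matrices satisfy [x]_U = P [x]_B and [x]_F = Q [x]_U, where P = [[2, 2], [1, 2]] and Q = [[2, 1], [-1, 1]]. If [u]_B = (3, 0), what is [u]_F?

Composing the changes, [u]_F = Q P [u]_B.
Q P = [[5, 6], [-1, 0]]; applying this to (3, 0) gives (15, -3).

(15, -3)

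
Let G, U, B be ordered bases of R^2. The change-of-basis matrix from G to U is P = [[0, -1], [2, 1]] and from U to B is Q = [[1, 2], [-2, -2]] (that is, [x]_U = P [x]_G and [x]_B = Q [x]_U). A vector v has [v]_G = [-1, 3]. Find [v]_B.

[-1, 4]

Composing the changes, [v]_B = Q P [v]_G.
Q P = [[4, 1], [-4, 0]]; applying this to [-1, 3] gives [-1, 4].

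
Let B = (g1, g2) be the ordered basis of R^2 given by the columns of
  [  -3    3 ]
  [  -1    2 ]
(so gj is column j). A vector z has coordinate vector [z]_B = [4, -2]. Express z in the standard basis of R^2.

z = M [z]_B, where M has columns g1, g2.
Carrying out the matrix-vector product, z = [-18, -8].

[-18, -8]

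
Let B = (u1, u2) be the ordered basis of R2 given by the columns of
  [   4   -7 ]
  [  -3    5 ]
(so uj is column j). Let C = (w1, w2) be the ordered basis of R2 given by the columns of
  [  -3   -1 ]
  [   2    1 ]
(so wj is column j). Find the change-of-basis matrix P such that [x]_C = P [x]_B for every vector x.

Take x = uj: its B-coordinates are the j-th standard unit vector, so P e_j — column j of P — equals [uj]_C.
u1 = -w1 - w2, giving column 1 = (-1, -1); repeating for each j gives P = [[-1, 2], [-1, 1]].

[[-1, 2], [-1, 1]]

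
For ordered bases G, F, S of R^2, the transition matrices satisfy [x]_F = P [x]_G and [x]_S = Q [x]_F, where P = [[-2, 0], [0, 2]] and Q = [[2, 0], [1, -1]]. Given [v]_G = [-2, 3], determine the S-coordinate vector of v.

[8, -2]

First [v]_F = P [v]_G = [4, 6].
Then [v]_S = Q [v]_F = [8, -2].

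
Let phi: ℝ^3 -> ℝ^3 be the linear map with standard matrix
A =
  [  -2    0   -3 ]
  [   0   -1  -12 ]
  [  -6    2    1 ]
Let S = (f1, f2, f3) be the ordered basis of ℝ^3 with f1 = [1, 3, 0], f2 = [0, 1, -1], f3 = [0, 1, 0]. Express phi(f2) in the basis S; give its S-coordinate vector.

Compute phi(f2) = A f2 = [3, 11, 1] in standard coordinates.
Then write this in S-coordinates: solve for y in y_1 f1 + ... + y_3 f3 = [3, 11, 1].
This gives y = [3, -1, 3], which is column 2 of [phi]_S.

[3, -1, 3]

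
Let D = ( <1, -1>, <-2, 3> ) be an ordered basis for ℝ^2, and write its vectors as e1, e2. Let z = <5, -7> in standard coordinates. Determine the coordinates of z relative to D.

Write z = c_1 e1 + c_2 e2 and solve for the c_i.
System: c_1 - 2c_2 = 5, -c_1 + 3c_2 = -7; solving gives c_1 = 1, c_2 = -2.
Check: e1 - 2e2 = <5, -7>.

<1, -2>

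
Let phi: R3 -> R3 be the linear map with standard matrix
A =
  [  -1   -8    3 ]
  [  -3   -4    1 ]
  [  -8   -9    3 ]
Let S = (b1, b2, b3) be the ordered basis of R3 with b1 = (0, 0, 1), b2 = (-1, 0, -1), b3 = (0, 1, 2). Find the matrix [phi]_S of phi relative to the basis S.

The j-th column of [phi]_S is [phi(bj)]_S.
phi(b1) = A b1 = (3, 1, 3) = -2b1 - 3b2 + b3, so column 1 is (-2, -3, 1).
Repeating for b2, b3 and assembling the columns gives [[-2, 3, 3], [-3, 2, 2], [1, 2, -2]].

[[-2, 3, 3], [-3, 2, 2], [1, 2, -2]]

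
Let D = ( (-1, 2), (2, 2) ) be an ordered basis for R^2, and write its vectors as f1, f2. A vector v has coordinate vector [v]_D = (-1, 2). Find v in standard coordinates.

(5, 2)

The coordinates say v = -f1 + 2f2; adding the scaled basis vectors gives (5, 2).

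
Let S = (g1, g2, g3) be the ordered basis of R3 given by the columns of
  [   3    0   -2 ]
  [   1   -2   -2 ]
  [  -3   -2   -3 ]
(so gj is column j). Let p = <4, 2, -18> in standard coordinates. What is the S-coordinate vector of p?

<4, -3, 4>

[p]_S is the unique c with M c = p, where M has columns g1, ..., g3.
Gaussian elimination on [M | p] yields c = (4, -3, 4).
Check: 4g1 - 3g2 + 4g3 = <4, 2, -18>.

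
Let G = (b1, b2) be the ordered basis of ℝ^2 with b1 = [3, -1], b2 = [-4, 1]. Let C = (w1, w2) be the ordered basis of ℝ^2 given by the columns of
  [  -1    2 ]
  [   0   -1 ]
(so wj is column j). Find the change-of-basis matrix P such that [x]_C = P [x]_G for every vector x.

[[-1, 2], [1, -1]]

Column j of P is [bj]_C, since P maps G-coordinates to C-coordinates.
Expressing b1 in C: b1 = -w1 + w2, so column 1 of P is [-1, 1].
Doing the same for each bj gives P = [[-1, 2], [1, -1]].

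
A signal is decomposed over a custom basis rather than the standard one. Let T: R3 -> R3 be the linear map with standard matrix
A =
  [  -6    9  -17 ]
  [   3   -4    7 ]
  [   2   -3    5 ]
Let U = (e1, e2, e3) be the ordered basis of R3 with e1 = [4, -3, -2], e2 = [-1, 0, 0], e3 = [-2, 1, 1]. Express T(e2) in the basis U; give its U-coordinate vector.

[1, -2, 0]

Compute T(e2) = A e2 = [6, -3, -2] in standard coordinates.
Then write this in U-coordinates: solve for y in y_1 e1 + ... + y_3 e3 = [6, -3, -2].
This gives y = [1, -2, 0], which is column 2 of [T]_U.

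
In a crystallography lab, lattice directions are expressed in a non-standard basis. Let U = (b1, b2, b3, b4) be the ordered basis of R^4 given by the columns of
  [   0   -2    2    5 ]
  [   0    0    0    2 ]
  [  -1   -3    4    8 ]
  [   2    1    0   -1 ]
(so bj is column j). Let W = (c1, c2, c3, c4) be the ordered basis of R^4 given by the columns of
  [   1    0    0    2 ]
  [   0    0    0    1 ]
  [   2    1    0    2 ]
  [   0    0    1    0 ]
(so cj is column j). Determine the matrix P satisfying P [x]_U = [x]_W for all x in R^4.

Take x = bj: its U-coordinates are the j-th standard unit vector, so P e_j — column j of P — equals [bj]_W.
b1 = 0·c1 - c2 + 2c3 + 0·c4, giving column 1 = <0, -1, 2, 0>; repeating for each j gives P = [[0, -2, 2, 1], [-1, 1, 0, 2], [2, 1, 0, -1], [0, 0, 0, 2]].

[[0, -2, 2, 1], [-1, 1, 0, 2], [2, 1, 0, -1], [0, 0, 0, 2]]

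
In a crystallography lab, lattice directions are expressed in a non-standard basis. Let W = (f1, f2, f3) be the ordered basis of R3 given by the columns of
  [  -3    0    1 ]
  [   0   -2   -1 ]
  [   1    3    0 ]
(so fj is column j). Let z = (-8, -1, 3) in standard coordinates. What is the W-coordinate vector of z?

(3, 0, 1)

We seek scalars with c_1 f1 + ... + c_3 f3 = z; equivalently solve M c = z where the columns of M are f1, ..., f3.
Solving this 3x3 system gives c = (3, 0, 1).
Check: 3f1 + 0·f2 + f3 = (-8, -1, 3).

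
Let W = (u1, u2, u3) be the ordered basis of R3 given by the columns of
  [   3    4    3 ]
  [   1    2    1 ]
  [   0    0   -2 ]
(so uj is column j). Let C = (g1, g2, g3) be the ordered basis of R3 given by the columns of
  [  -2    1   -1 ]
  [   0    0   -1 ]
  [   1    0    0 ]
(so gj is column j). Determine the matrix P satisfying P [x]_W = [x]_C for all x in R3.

Let M have columns uj and N have columns gj. Then for every x, N [x]_C = x = M [x]_W, so P = N^(-1) M.
Since det N = -1, N^(-1) has integer entries; multiplying gives P = [[0, 0, -2], [2, 2, -2], [-1, -2, -1]].

[[0, 0, -2], [2, 2, -2], [-1, -2, -1]]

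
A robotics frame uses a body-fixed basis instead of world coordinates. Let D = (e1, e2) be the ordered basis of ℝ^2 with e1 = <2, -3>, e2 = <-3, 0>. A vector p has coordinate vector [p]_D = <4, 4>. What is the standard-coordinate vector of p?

<-4, -12>

The coordinates say p = 4e1 + 4e2; adding the scaled basis vectors gives <-4, -12>.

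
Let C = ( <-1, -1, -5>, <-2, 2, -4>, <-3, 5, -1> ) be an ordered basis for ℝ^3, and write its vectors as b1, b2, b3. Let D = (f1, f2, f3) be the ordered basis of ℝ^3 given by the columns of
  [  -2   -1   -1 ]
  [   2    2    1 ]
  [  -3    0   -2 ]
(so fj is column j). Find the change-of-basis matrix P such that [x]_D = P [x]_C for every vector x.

Column j of P is [bj]_D, since P maps C-coordinates to D-coordinates.
Expressing b1 in D: b1 = f1 - 2f2 + f3, so column 1 of P is <1, -2, 1>.
Doing the same for each bj gives P = [[1, 0, 1], [-2, 0, 2], [1, 2, -1]].

[[1, 0, 1], [-2, 0, 2], [1, 2, -1]]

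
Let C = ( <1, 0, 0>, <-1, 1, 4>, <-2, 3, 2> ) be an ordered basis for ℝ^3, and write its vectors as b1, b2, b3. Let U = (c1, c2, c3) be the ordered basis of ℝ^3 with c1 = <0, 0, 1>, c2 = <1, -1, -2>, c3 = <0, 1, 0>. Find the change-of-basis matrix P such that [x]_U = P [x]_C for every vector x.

[[2, 2, -2], [1, -1, -2], [1, 0, 1]]

Take x = bj: its C-coordinates are the j-th standard unit vector, so P e_j — column j of P — equals [bj]_U.
b1 = 2c1 + c2 + c3, giving column 1 = <2, 1, 1>; repeating for each j gives P = [[2, 2, -2], [1, -1, -2], [1, 0, 1]].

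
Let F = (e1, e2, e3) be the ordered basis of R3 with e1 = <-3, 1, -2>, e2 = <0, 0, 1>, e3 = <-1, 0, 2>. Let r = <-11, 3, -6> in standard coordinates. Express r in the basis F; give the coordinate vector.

<3, -4, 2>

[r]_F is the unique c with M c = r, where M has columns e1, ..., e3.
Solving this 3x3 system gives c = (3, -4, 2).
Check: 3e1 - 4e2 + 2e3 = <-11, 3, -6>.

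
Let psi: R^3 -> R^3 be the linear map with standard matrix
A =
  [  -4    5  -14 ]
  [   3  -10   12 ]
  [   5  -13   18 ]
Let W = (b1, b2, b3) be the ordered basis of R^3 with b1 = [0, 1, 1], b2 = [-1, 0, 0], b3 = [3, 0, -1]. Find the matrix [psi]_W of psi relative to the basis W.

[[2, -3, -3], [0, 2, -2], [-3, 2, 0]]

Let P have columns b1, ..., b3. Then [psi]_W = P^(-1) A P.
Here det P = -1, so P^(-1) is integer; computing A P first and then P^(-1)(A P) gives [[2, -3, -3], [0, 2, -2], [-3, 2, 0]].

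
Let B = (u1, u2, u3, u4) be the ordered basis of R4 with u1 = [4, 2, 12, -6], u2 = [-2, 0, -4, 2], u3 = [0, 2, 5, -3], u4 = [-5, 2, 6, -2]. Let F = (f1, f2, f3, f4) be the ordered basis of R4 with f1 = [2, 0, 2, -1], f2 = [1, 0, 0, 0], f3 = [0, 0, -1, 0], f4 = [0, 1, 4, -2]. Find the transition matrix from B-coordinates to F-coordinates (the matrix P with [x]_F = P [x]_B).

[[2, -2, -1, -2], [0, 2, 2, -1], [0, 0, 1, -2], [2, 0, 2, 2]]

Column j of P is [uj]_F, since P maps B-coordinates to F-coordinates.
Expressing u1 in F: u1 = 2f1 + 0·f2 + 0·f3 + 2f4, so column 1 of P is [2, 0, 0, 2].
Doing the same for each uj gives P = [[2, -2, -1, -2], [0, 2, 2, -1], [0, 0, 1, -2], [2, 0, 2, 2]].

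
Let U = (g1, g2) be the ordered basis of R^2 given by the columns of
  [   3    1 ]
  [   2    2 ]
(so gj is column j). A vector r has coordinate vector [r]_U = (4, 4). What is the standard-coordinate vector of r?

(16, 16)

The coordinates say r = 4g1 + 4g2; adding the scaled basis vectors gives (16, 16).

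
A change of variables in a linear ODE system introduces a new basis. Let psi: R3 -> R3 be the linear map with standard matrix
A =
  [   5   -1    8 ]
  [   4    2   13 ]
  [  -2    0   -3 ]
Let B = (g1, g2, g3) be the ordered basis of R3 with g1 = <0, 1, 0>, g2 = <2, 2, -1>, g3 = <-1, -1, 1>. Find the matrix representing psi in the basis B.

Let P have columns g1, ..., g3. Then [psi]_B = P^(-1) A P.
Here det P = -1, so P^(-1) is integer; computing A P first and then P^(-1)(A P) gives [[3, -1, 3], [-1, -1, 3], [-1, -2, 2]].

[[3, -1, 3], [-1, -1, 3], [-1, -2, 2]]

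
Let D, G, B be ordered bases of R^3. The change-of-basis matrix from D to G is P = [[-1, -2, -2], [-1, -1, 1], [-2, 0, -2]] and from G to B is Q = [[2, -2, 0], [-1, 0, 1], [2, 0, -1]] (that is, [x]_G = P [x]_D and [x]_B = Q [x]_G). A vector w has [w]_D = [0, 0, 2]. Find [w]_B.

First [w]_G = P [w]_D = [-4, 2, -4].
Then [w]_B = Q [w]_G = [-12, 0, -4].

[-12, 0, -4]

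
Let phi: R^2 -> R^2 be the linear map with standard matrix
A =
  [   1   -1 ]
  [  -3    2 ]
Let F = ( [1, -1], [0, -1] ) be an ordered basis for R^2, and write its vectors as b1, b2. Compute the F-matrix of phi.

Let P have columns b1, b2. Then [phi]_F = P^(-1) A P.
Here det P = -1, so P^(-1) is integer; computing A P first and then P^(-1)(A P) gives [[2, 1], [3, 1]].

[[2, 1], [3, 1]]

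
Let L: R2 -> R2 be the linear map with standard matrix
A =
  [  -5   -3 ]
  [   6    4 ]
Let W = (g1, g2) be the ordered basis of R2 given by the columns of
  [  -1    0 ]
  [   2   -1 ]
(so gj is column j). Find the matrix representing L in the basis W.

Let P have columns g1, g2. Then [L]_W = P^(-1) A P.
Here det P = 1, so P^(-1) is integer; computing A P first and then P^(-1)(A P) gives [[1, -3], [0, -2]].

[[1, -3], [0, -2]]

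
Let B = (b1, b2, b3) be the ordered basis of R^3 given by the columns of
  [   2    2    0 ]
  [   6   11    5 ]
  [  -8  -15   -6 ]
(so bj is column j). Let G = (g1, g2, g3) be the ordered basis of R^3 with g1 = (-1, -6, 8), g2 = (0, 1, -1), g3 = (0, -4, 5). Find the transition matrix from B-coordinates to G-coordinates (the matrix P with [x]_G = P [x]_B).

Let M have columns bj and N have columns gj. Then for every x, N [x]_G = x = M [x]_B, so P = N^(-1) M.
Since det N = -1, N^(-1) has integer entries; multiplying gives P = [[-2, -2, 0], [2, -1, 1], [2, 0, -1]].

[[-2, -2, 0], [2, -1, 1], [2, 0, -1]]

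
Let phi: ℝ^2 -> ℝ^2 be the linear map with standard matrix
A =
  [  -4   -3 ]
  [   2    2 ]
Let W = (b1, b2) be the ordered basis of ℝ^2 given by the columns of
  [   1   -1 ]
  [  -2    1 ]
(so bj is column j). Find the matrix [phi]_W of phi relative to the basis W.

Let P have columns b1, b2. Then [phi]_W = P^(-1) A P.
Here det P = -1, so P^(-1) is integer; computing A P first and then P^(-1)(A P) gives [[0, -1], [-2, -2]].

[[0, -1], [-2, -2]]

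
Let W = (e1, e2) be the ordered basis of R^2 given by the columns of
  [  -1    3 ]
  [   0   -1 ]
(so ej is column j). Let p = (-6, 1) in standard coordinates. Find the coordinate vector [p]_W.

[p]_W is the unique c with M c = p, where M has columns e1, e2.
System: -c_1 + 3c_2 = -6, 0c_1 - c_2 = 1; solving gives c_1 = 3, c_2 = -1.
Check: 3e1 - e2 = (-6, 1).

(3, -1)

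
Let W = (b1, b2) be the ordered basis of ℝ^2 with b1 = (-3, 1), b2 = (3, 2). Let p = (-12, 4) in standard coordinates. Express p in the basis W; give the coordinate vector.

We seek scalars with c_1 b1 + c_2 b2 = p; equivalently solve M c = p where the columns of M are b1, b2.
System: -3c_1 + 3c_2 = -12, c_1 + 2c_2 = 4; solving gives c_1 = 4, c_2 = 0.
Check: 4b1 + 0·b2 = (-12, 4).

(4, 0)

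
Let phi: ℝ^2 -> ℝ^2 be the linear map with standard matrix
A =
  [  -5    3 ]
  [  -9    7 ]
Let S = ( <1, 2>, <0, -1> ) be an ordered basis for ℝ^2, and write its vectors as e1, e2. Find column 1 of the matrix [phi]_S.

Column 1 of [phi]_S is the S-coordinate vector of phi(e1).
In standard coordinates phi(e1) = A e1 = <1, 5>.
Converting to S: <1, 5> = e1 - 3e2, so the coordinate vector is <1, -3>.

<1, -3>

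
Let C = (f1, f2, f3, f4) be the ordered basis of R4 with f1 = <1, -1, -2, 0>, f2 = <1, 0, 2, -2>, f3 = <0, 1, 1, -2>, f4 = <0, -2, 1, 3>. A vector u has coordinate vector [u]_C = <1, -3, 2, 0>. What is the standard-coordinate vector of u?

<-2, 1, -6, 2>

The coordinates say u = f1 - 3f2 + 2f3 + 0·f4; adding the scaled basis vectors gives <-2, 1, -6, 2>.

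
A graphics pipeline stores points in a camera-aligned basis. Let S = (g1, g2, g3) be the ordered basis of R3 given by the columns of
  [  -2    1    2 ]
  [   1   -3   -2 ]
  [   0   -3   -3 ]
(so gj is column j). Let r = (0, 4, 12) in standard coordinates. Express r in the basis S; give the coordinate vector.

We seek scalars with c_1 g1 + ... + c_3 g3 = r; equivalently solve M c = r where the columns of M are g1, ..., g3.
Row-reducing the augmented matrix [M | r] gives c = (-4, 0, -4).
Check: -4g1 + 0·g2 - 4g3 = (0, 4, 12).

(-4, 0, -4)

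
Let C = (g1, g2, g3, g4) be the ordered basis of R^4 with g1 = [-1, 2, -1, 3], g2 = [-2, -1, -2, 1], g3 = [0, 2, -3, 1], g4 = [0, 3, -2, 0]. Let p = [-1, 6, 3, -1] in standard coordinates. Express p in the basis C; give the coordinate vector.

[1, 0, -4, 4]

Write p = c_1 g1 + ... + c_4 g4 and solve for the c_i.
Solving this 4x4 system gives c = (1, 0, -4, 4).
Check: g1 + 0·g2 - 4g3 + 4g4 = [-1, 6, 3, -1].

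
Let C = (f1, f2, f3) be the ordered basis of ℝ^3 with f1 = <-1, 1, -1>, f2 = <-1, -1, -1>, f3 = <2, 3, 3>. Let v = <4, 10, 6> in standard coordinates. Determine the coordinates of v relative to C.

We seek scalars with c_1 f1 + ... + c_3 f3 = v; equivalently solve M c = v where the columns of M are f1, ..., f3.
Gaussian elimination on [M | v] yields c = (2, -2, 2).
Check: 2f1 - 2f2 + 2f3 = <4, 10, 6>.

<2, -2, 2>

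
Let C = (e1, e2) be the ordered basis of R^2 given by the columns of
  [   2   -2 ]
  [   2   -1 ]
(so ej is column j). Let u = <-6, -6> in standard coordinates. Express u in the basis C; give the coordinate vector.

We seek scalars with c_1 e1 + c_2 e2 = u; equivalently solve M c = u where the columns of M are e1, e2.
System: 2c_1 - 2c_2 = -6, 2c_1 - c_2 = -6; solving gives c_1 = -3, c_2 = 0.
Check: -3e1 + 0·e2 = <-6, -6>.

<-3, 0>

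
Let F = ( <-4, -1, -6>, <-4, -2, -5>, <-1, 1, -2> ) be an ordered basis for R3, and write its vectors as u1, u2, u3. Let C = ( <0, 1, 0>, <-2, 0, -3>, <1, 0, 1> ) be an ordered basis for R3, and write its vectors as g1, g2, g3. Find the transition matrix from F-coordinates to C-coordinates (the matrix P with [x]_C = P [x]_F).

[[-1, -2, 1], [2, 1, 1], [0, -2, 1]]

Take x = uj: its F-coordinates are the j-th standard unit vector, so P e_j — column j of P — equals [uj]_C.
u1 = -g1 + 2g2 + 0·g3, giving column 1 = <-1, 2, 0>; repeating for each j gives P = [[-1, -2, 1], [2, 1, 1], [0, -2, 1]].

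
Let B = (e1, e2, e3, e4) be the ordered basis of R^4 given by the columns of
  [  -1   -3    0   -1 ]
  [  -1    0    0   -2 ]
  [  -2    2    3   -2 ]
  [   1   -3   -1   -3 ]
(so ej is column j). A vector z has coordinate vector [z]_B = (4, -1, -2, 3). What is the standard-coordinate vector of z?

By definition z = 4e1 - e2 - 2e3 + 3e4.
Summing componentwise gives (-4, -10, -22, 0).

(-4, -10, -22, 0)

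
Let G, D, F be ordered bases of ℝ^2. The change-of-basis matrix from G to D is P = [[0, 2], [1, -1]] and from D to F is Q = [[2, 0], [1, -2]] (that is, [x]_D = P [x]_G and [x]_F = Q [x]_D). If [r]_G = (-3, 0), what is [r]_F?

(0, 6)

First [r]_D = P [r]_G = (0, -3).
Then [r]_F = Q [r]_D = (0, 6).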